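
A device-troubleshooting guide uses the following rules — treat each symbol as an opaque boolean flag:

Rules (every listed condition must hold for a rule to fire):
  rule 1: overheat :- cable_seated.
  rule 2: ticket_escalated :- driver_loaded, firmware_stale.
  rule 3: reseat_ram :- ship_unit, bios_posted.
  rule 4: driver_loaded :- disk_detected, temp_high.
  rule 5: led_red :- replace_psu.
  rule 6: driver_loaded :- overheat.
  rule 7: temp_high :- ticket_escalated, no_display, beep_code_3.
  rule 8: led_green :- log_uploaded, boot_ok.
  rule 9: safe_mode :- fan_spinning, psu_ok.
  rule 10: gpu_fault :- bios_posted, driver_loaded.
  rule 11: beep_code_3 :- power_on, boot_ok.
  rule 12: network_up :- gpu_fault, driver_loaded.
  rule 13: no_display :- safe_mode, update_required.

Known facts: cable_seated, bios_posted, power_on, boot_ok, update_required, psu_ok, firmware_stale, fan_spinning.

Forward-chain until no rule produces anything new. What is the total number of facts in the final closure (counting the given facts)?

Round 1 fires rule 1, rule 9, rule 11, giving overheat, safe_mode, beep_code_3.
Round 2 fires rule 6, rule 13, giving driver_loaded, no_display.
Round 3 fires rule 2, rule 10, giving ticket_escalated, gpu_fault.
Round 4 fires rule 7, rule 12, giving temp_high, network_up.
Closure: {beep_code_3, bios_posted, boot_ok, cable_seated, driver_loaded, fan_spinning, firmware_stale, gpu_fault, network_up, no_display, overheat, power_on, psu_ok, safe_mode, temp_high, ticket_escalated, update_required} — 17 facts.

17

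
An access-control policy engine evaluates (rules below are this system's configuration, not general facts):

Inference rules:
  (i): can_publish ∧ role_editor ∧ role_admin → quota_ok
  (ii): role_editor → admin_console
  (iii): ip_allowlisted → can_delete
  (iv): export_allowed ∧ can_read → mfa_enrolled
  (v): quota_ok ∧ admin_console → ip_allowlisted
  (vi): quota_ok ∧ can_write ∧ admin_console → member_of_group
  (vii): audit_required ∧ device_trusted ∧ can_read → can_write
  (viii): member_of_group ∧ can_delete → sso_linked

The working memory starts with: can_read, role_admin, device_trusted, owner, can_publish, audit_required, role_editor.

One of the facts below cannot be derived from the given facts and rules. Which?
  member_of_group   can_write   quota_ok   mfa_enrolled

mfa_enrolled

Round 1: (i) [can_publish ∧ role_editor ∧ role_admin → quota_ok]; (ii) [role_editor → admin_console]; (vii) [audit_required ∧ device_trusted ∧ can_read → can_write]. New: quota_ok, admin_console, can_write.
Round 2: (v) [quota_ok ∧ admin_console → ip_allowlisted]; (vi) [quota_ok ∧ can_write ∧ admin_console → member_of_group]. New: ip_allowlisted, member_of_group.
Round 3: (iii) [ip_allowlisted → can_delete]. New: can_delete.
Round 4: (viii) [member_of_group ∧ can_delete → sso_linked]. New: sso_linked.
Derived: member_of_group (round 2), can_write (round 1), quota_ok (round 1). mfa_enrolled never appears in any round.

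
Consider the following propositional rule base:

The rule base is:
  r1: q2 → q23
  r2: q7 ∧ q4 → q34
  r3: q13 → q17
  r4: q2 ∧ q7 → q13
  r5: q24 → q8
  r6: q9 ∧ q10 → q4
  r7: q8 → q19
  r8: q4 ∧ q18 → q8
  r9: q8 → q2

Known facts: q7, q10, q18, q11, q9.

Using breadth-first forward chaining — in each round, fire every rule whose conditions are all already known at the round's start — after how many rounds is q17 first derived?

5

Round 1: r6 [q9 ∧ q10 → q4]. Adds q4.
Round 2: r2 [q7 ∧ q4 → q34]; r8 [q4 ∧ q18 → q8]. Adds q34, q8.
Round 3: r7 [q8 → q19]; r9 [q8 → q2]. Adds q19, q2.
Round 4: r1 [q2 → q23]; r4 [q2 ∧ q7 → q13]. Adds q23, q13.
Round 5: r3 [q13 → q17]. Adds q17.
q17 first appears in round 5.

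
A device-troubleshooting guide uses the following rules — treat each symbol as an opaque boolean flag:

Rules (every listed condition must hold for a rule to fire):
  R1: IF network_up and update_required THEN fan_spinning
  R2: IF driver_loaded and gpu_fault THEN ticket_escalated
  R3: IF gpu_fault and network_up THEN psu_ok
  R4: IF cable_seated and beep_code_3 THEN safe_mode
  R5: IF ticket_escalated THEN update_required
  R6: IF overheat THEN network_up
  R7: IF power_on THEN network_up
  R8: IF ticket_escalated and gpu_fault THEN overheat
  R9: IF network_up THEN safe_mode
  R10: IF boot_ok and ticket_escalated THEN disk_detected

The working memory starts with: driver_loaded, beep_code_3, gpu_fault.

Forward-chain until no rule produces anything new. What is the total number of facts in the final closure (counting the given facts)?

10

Round 1: R2 [IF driver_loaded and gpu_fault THEN ticket_escalated]. Adds ticket_escalated.
Round 2: R5 [IF ticket_escalated THEN update_required]; R8 [IF ticket_escalated and gpu_fault THEN overheat]. Adds update_required, overheat.
Round 3: R6 [IF overheat THEN network_up]. Adds network_up.
Round 4: R1 [IF network_up and update_required THEN fan_spinning]; R3 [IF gpu_fault and network_up THEN psu_ok]; R9 [IF network_up THEN safe_mode]. Adds fan_spinning, psu_ok, safe_mode.
Closure: {beep_code_3, driver_loaded, fan_spinning, gpu_fault, network_up, overheat, psu_ok, safe_mode, ticket_escalated, update_required} — 10 facts.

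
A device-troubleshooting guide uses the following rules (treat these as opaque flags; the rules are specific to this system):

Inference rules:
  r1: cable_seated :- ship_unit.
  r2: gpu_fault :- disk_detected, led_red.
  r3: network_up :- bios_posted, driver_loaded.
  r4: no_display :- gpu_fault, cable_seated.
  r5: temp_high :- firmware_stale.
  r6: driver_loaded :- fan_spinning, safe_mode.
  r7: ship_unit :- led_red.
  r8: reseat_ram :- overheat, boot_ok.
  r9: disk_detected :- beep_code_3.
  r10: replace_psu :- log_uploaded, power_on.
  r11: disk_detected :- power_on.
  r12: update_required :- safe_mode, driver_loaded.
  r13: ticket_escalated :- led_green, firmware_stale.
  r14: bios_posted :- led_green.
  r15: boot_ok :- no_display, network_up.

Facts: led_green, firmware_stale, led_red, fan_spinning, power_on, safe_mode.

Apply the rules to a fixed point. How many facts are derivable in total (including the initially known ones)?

18

Round 1 fires r5, r6, r7, r11, r13, r14, giving temp_high, driver_loaded, ship_unit, disk_detected, ticket_escalated, bios_posted.
Round 2 fires r1, r2, r3, r12, giving cable_seated, gpu_fault, network_up, update_required.
Round 3 fires r4, giving no_display.
Round 4 fires r15, giving boot_ok.
Closure: {bios_posted, boot_ok, cable_seated, disk_detected, driver_loaded, fan_spinning, firmware_stale, gpu_fault, led_green, led_red, network_up, no_display, power_on, safe_mode, ship_unit, temp_high, ticket_escalated, update_required} — 18 facts.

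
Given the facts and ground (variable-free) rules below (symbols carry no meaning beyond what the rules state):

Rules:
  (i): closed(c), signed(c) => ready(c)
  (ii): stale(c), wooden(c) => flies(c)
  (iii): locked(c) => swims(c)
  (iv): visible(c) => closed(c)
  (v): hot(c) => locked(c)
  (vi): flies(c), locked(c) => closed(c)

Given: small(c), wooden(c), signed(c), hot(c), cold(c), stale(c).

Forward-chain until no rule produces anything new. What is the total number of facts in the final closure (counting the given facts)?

Round 1 — (ii), (v), derive flies(c), locked(c).
Round 2 — (iii), (vi), derive swims(c), closed(c).
Round 3 — (i), derive ready(c).
Closure: {closed(c), cold(c), flies(c), hot(c), locked(c), ready(c), signed(c), small(c), stale(c), swims(c), wooden(c)} — 11 facts.

11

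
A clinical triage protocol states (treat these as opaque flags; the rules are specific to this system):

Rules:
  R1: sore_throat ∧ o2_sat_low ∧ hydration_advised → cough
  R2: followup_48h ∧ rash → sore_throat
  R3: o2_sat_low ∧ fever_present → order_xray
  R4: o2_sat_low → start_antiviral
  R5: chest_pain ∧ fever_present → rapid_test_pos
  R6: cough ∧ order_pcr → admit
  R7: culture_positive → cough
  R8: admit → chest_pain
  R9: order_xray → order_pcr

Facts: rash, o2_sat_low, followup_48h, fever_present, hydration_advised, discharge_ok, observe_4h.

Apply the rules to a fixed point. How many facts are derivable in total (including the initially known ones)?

15

Round 1 — R2, R3, R4, derive sore_throat, order_xray, start_antiviral.
Round 2 — R1, R9, derive cough, order_pcr.
Round 3 — R6, derive admit.
Round 4 — R8, derive chest_pain.
Round 5 — R5, derive rapid_test_pos.
Closure: {admit, chest_pain, cough, discharge_ok, fever_present, followup_48h, hydration_advised, o2_sat_low, observe_4h, order_pcr, order_xray, rapid_test_pos, rash, sore_throat, start_antiviral} — 15 facts.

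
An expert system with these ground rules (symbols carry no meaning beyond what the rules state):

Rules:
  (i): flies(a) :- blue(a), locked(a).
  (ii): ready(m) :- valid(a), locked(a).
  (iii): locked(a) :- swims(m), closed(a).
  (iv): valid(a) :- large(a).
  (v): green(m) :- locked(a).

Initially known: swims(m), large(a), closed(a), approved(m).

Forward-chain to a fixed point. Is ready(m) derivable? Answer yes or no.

yes

[1] (iii) [locked(a) :- swims(m), closed(a).]; (iv) [valid(a) :- large(a).]. ⇒ new: locked(a), valid(a).
[2] (ii) [ready(m) :- valid(a), locked(a).]; (v) [green(m) :- locked(a).]. ⇒ new: ready(m), green(m).
ready(m) appears in round 2, so it is derivable.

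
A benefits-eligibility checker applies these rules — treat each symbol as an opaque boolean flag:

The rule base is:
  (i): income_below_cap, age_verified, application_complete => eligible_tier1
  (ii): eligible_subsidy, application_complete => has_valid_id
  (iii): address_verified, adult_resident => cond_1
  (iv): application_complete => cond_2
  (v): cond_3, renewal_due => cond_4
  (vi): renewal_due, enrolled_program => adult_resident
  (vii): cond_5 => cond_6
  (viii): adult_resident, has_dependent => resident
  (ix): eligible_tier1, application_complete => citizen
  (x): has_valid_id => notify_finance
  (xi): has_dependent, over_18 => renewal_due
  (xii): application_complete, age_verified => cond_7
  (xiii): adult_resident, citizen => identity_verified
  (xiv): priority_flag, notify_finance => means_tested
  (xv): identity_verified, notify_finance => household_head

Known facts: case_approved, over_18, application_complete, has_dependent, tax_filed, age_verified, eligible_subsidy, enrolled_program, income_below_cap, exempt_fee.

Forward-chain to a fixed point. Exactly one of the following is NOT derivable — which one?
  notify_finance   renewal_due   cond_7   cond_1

Round 1 — (i), (ii), (iv), (xi), (xii), derive eligible_tier1, has_valid_id, cond_2, renewal_due, cond_7.
Round 2 — (vi), (ix), (x), derive adult_resident, citizen, notify_finance.
Round 3 — (viii), (xiii), derive resident, identity_verified.
Round 4 — (xv), derive household_head.
Derived: notify_finance (round 2), renewal_due (round 1), cond_7 (round 1). cond_1 never appears in any round.

cond_1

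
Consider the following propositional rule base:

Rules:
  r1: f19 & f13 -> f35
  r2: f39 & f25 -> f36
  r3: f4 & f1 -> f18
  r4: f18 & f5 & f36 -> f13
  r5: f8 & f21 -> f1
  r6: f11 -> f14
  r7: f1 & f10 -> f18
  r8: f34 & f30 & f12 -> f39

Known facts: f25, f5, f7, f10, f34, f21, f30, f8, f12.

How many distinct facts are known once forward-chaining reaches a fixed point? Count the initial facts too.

Round 1: r5 [f8 & f21 -> f1]; r8 [f34 & f30 & f12 -> f39]. New: f1, f39.
Round 2: r2 [f39 & f25 -> f36]; r7 [f1 & f10 -> f18]. New: f36, f18.
Round 3: r4 [f18 & f5 & f36 -> f13]. New: f13.
Closure: {f1, f10, f12, f13, f18, f21, f25, f30, f34, f36, f39, f5, f7, f8} — 14 facts.

14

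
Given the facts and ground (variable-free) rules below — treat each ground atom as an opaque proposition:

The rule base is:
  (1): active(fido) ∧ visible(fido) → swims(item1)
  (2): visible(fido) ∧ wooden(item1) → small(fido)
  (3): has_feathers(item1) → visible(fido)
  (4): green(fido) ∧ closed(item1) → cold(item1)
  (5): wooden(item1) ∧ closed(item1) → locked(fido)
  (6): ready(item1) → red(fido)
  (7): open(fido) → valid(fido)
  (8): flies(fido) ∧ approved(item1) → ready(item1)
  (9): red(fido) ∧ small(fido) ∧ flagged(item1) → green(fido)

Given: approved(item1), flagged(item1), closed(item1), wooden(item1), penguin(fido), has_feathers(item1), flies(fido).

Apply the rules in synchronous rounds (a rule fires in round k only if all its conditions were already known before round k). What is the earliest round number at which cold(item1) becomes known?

4

Round 1 fires (3), (5), (8), giving visible(fido), locked(fido), ready(item1).
Round 2 fires (2), (6), giving small(fido), red(fido).
Round 3 fires (9), giving green(fido).
Round 4 fires (4), giving cold(item1).
cold(item1) first appears in round 4.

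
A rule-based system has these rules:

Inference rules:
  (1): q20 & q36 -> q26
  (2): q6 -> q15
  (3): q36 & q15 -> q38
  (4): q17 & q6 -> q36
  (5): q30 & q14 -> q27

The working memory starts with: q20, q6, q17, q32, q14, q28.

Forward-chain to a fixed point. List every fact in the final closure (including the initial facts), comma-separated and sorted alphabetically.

Round 1: (2) [q6 -> q15]; (4) [q17 & q6 -> q36]. Adds q15, q36.
Round 2: (1) [q20 & q36 -> q26]; (3) [q36 & q15 -> q38]. Adds q26, q38.

q14, q15, q17, q20, q26, q28, q32, q36, q38, q6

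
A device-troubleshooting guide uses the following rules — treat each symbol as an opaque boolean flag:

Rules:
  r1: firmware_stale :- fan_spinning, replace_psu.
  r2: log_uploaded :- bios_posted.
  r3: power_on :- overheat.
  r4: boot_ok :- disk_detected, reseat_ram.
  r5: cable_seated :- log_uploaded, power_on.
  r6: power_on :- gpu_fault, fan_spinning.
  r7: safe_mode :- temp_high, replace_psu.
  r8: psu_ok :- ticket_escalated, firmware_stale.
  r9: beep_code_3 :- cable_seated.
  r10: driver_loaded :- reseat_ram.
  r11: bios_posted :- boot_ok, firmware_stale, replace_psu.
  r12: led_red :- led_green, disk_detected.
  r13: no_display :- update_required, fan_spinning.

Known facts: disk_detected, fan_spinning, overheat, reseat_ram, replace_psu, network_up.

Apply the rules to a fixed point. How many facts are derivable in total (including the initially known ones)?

Round 1 fires r1, r3, r4, r10, giving firmware_stale, power_on, boot_ok, driver_loaded.
Round 2 fires r11, giving bios_posted.
Round 3 fires r2, giving log_uploaded.
Round 4 fires r5, giving cable_seated.
Round 5 fires r9, giving beep_code_3.
Closure: {beep_code_3, bios_posted, boot_ok, cable_seated, disk_detected, driver_loaded, fan_spinning, firmware_stale, log_uploaded, network_up, overheat, power_on, replace_psu, reseat_ram} — 14 facts.

14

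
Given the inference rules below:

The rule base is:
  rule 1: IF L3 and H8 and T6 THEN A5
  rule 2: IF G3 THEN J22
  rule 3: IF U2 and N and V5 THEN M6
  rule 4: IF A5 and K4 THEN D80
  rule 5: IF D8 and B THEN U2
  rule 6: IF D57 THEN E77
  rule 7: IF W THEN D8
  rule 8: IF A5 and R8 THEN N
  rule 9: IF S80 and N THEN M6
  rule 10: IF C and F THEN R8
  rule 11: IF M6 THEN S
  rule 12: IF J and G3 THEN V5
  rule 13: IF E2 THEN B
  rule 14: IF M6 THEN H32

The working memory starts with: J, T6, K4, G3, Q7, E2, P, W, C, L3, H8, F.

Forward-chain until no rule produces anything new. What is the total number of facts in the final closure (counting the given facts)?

Round 1 — rule 1, rule 2, rule 7, rule 10, rule 12, rule 13, derive A5, J22, D8, R8, V5, B.
Round 2 — rule 4, rule 5, rule 8, derive D80, U2, N.
Round 3 — rule 3, derive M6.
Round 4 — rule 11, rule 14, derive S, H32.
Closure: {A5, B, C, D8, D80, E2, F, G3, H32, H8, J, J22, K4, L3, M6, N, P, Q7, R8, S, T6, U2, V5, W} — 24 facts.

24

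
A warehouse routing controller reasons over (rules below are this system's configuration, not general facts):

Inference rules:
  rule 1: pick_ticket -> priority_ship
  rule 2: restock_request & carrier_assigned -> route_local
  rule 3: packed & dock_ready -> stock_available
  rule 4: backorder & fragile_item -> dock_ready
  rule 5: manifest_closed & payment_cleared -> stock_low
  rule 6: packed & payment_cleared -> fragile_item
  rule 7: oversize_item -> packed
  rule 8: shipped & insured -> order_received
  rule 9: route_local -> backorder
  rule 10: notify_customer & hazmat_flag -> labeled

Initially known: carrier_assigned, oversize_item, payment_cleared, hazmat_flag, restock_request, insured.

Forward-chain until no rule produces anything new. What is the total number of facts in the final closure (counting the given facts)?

Round 1 fires rule 2, rule 7, giving route_local, packed.
Round 2 fires rule 6, rule 9, giving fragile_item, backorder.
Round 3 fires rule 4, giving dock_ready.
Round 4 fires rule 3, giving stock_available.
Closure: {backorder, carrier_assigned, dock_ready, fragile_item, hazmat_flag, insured, oversize_item, packed, payment_cleared, restock_request, route_local, stock_available} — 12 facts.

12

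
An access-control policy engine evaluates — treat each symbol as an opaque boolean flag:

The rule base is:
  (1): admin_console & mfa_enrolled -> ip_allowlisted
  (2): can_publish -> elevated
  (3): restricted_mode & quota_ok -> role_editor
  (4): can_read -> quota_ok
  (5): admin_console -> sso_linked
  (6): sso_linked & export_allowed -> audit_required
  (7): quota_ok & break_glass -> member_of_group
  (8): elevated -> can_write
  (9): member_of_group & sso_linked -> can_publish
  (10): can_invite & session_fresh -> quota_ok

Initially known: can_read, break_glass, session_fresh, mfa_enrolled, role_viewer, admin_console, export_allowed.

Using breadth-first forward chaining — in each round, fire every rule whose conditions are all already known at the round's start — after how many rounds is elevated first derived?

4

Round 1: (1) [admin_console & mfa_enrolled -> ip_allowlisted]; (4) [can_read -> quota_ok]; (5) [admin_console -> sso_linked]. Adds ip_allowlisted, quota_ok, sso_linked.
Round 2: (6) [sso_linked & export_allowed -> audit_required]; (7) [quota_ok & break_glass -> member_of_group]. Adds audit_required, member_of_group.
Round 3: (9) [member_of_group & sso_linked -> can_publish]. Adds can_publish.
Round 4: (2) [can_publish -> elevated]. Adds elevated.
elevated first appears in round 4.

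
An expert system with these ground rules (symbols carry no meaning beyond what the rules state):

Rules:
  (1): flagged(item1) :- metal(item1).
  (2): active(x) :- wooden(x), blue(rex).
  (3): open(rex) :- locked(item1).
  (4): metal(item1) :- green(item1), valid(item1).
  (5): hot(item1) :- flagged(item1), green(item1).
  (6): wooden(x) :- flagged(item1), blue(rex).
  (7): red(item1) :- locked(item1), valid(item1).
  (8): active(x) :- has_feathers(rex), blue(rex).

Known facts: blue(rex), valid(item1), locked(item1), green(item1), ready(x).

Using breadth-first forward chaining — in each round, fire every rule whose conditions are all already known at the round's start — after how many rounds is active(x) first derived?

4

Round 1 — (3), (4), (7), derive open(rex), metal(item1), red(item1).
Round 2 — (1), derive flagged(item1).
Round 3 — (5), (6), derive hot(item1), wooden(x).
Round 4 — (2), derive active(x).
active(x) first appears in round 4.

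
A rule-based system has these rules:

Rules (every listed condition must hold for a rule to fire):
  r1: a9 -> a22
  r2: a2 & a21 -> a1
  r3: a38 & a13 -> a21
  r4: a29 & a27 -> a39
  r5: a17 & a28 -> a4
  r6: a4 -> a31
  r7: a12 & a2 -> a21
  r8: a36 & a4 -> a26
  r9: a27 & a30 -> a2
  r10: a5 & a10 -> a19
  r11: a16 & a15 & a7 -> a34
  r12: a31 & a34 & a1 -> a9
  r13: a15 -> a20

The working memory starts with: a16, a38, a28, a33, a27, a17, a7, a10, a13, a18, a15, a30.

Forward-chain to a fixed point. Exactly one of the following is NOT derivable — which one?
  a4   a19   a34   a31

a19

Round 1 fires r3, r5, r9, r11, r13, giving a21, a4, a2, a34, a20.
Round 2 fires r2, r6, giving a1, a31.
Round 3 fires r12, giving a9.
Round 4 fires r1, giving a22.
Derived: a4 (round 1), a34 (round 1), a31 (round 2). a19 never appears in any round.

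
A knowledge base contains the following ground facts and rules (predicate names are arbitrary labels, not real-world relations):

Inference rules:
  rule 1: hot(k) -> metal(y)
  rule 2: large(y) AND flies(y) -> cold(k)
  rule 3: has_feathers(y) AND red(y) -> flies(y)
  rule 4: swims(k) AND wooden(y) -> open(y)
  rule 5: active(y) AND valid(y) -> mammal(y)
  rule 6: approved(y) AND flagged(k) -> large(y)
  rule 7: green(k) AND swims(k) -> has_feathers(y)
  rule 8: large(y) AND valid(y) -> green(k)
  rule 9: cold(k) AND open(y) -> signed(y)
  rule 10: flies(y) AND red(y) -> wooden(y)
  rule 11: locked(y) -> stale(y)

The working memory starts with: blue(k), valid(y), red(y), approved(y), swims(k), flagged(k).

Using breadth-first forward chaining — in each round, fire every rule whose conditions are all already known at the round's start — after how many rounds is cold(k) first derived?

Round 1: rule 6 [approved(y) AND flagged(k) -> large(y)]. New: large(y).
Round 2: rule 8 [large(y) AND valid(y) -> green(k)]. New: green(k).
Round 3: rule 7 [green(k) AND swims(k) -> has_feathers(y)]. New: has_feathers(y).
Round 4: rule 3 [has_feathers(y) AND red(y) -> flies(y)]. New: flies(y).
Round 5: rule 2 [large(y) AND flies(y) -> cold(k)]; rule 10 [flies(y) AND red(y) -> wooden(y)]. New: cold(k), wooden(y).
cold(k) first appears in round 5.

5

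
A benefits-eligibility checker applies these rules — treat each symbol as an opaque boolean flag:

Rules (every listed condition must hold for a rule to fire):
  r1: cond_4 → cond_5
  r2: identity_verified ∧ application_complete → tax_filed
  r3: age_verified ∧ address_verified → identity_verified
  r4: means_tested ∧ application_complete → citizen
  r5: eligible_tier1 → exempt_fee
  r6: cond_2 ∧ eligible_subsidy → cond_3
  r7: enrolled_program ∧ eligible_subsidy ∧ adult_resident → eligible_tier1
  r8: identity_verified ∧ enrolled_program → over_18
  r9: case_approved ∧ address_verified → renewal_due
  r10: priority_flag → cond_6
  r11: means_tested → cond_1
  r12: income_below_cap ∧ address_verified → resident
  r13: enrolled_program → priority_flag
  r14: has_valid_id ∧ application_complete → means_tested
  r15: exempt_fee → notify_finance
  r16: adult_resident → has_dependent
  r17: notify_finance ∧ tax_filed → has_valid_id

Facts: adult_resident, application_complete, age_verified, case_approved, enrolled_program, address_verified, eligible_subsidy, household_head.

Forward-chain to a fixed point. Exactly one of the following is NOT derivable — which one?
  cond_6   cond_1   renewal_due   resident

Round 1: r3 [age_verified ∧ address_verified → identity_verified]; r7 [enrolled_program ∧ eligible_subsidy ∧ adult_resident → eligible_tier1]; r9 [case_approved ∧ address_verified → renewal_due]; r13 [enrolled_program → priority_flag]; r16 [adult_resident → has_dependent]. New: identity_verified, eligible_tier1, renewal_due, priority_flag, has_dependent.
Round 2: r2 [identity_verified ∧ application_complete → tax_filed]; r5 [eligible_tier1 → exempt_fee]; r8 [identity_verified ∧ enrolled_program → over_18]; r10 [priority_flag → cond_6]. New: tax_filed, exempt_fee, over_18, cond_6.
Round 3: r15 [exempt_fee → notify_finance]. New: notify_finance.
Round 4: r17 [notify_finance ∧ tax_filed → has_valid_id]. New: has_valid_id.
Round 5: r14 [has_valid_id ∧ application_complete → means_tested]. New: means_tested.
Round 6: r4 [means_tested ∧ application_complete → citizen]; r11 [means_tested → cond_1]. New: citizen, cond_1.
Derived: renewal_due (round 1), cond_1 (round 6), cond_6 (round 2). resident never appears in any round.

resident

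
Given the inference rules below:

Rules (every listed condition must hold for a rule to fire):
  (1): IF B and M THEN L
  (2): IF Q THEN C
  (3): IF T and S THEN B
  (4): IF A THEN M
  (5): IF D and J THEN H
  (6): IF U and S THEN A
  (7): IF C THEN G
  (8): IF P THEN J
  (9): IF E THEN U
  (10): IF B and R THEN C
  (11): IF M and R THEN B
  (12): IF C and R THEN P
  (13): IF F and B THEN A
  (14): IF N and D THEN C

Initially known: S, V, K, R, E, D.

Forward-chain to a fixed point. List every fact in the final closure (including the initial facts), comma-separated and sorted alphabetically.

Round 1: (9) [IF E THEN U]. New: U.
Round 2: (6) [IF U and S THEN A]. New: A.
Round 3: (4) [IF A THEN M]. New: M.
Round 4: (11) [IF M and R THEN B]. New: B.
Round 5: (1) [IF B and M THEN L]; (10) [IF B and R THEN C]. New: L, C.
Round 6: (7) [IF C THEN G]; (12) [IF C and R THEN P]. New: G, P.
Round 7: (8) [IF P THEN J]. New: J.
Round 8: (5) [IF D and J THEN H]. New: H.

A, B, C, D, E, G, H, J, K, L, M, P, R, S, U, V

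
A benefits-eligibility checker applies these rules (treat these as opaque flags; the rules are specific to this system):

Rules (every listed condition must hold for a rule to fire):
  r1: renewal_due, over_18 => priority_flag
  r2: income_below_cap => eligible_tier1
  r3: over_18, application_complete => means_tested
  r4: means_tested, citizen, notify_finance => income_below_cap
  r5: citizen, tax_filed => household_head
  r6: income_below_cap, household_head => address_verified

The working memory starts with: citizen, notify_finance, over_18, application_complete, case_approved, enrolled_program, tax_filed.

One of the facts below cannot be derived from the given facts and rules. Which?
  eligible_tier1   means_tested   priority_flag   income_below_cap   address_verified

[1] r3 [over_18, application_complete => means_tested]; r5 [citizen, tax_filed => household_head]. ⇒ new: means_tested, household_head.
[2] r4 [means_tested, citizen, notify_finance => income_below_cap]. ⇒ new: income_below_cap.
[3] r2 [income_below_cap => eligible_tier1]; r6 [income_below_cap, household_head => address_verified]. ⇒ new: eligible_tier1, address_verified.
Derived: address_verified (round 3), eligible_tier1 (round 3), income_below_cap (round 2), means_tested (round 1). priority_flag never appears in any round.

priority_flag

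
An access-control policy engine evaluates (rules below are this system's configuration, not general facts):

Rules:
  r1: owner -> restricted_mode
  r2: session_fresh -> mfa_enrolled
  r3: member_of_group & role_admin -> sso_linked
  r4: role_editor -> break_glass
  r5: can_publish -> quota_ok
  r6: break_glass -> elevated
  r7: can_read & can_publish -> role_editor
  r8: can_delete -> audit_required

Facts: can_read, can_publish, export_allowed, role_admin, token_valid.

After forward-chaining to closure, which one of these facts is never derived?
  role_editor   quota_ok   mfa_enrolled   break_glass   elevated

Round 1: r5 [can_publish -> quota_ok]; r7 [can_read & can_publish -> role_editor]. New: quota_ok, role_editor.
Round 2: r4 [role_editor -> break_glass]. New: break_glass.
Round 3: r6 [break_glass -> elevated]. New: elevated.
Derived: elevated (round 3), break_glass (round 2), role_editor (round 1), quota_ok (round 1). mfa_enrolled never appears in any round.

mfa_enrolled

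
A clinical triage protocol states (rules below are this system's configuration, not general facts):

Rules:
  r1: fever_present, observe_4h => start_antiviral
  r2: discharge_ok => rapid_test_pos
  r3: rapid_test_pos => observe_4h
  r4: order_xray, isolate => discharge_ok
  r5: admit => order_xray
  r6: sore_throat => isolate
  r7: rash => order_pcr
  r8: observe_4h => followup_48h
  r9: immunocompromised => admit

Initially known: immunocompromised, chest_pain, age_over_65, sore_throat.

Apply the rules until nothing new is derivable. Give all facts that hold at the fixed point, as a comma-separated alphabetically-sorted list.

Round 1 fires r6, r9, giving isolate, admit.
Round 2 fires r5, giving order_xray.
Round 3 fires r4, giving discharge_ok.
Round 4 fires r2, giving rapid_test_pos.
Round 5 fires r3, giving observe_4h.
Round 6 fires r8, giving followup_48h.

admit, age_over_65, chest_pain, discharge_ok, followup_48h, immunocompromised, isolate, observe_4h, order_xray, rapid_test_pos, sore_throat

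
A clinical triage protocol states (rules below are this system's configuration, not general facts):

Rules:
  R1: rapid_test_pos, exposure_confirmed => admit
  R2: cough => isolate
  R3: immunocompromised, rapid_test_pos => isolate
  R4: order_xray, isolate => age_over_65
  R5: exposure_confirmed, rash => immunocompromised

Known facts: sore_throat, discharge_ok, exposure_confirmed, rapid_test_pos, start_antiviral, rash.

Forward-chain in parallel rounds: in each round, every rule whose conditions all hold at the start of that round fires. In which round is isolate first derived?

Round 1 fires R1, R5, giving admit, immunocompromised.
Round 2 fires R3, giving isolate.
isolate first appears in round 2.

2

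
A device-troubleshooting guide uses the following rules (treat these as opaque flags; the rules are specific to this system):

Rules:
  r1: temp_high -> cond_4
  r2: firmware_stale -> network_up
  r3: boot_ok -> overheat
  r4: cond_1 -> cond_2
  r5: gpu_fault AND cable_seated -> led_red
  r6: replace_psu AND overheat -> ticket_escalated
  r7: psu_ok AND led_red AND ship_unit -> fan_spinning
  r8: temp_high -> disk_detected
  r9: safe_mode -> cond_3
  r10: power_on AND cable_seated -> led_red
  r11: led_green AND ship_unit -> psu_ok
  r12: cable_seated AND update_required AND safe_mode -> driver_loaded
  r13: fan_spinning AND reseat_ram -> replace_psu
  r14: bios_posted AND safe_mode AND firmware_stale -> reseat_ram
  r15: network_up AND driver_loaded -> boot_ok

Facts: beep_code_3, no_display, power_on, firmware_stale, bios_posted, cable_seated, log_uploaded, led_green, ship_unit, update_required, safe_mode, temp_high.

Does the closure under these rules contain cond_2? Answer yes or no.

no

Round 1: r1 [temp_high -> cond_4]; r2 [firmware_stale -> network_up]; r8 [temp_high -> disk_detected]; r9 [safe_mode -> cond_3]; r10 [power_on AND cable_seated -> led_red]; r11 [led_green AND ship_unit -> psu_ok]; r12 [cable_seated AND update_required AND safe_mode -> driver_loaded]; r14 [bios_posted AND safe_mode AND firmware_stale -> reseat_ram]. Adds cond_4, network_up, disk_detected, cond_3, led_red, psu_ok, driver_loaded, reseat_ram.
Round 2: r7 [psu_ok AND led_red AND ship_unit -> fan_spinning]; r15 [network_up AND driver_loaded -> boot_ok]. Adds fan_spinning, boot_ok.
Round 3: r3 [boot_ok -> overheat]; r13 [fan_spinning AND reseat_ram -> replace_psu]. Adds overheat, replace_psu.
Round 4: r6 [replace_psu AND overheat -> ticket_escalated]. Adds ticket_escalated.
Fixed point reached. cond_2 is concluded only by r4; r4 needs cond_1 (never derived).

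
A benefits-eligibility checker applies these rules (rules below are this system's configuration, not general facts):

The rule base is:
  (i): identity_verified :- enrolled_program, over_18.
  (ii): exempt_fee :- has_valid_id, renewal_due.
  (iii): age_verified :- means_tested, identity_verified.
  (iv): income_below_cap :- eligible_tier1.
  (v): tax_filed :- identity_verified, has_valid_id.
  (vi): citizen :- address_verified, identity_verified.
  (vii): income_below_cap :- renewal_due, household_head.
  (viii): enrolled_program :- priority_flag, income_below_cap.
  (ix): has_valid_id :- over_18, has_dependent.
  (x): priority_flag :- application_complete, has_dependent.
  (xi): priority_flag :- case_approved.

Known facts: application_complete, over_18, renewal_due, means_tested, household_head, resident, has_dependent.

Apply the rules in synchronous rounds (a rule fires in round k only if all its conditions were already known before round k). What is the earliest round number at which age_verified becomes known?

Round 1 fires (vii), (ix), (x), giving income_below_cap, has_valid_id, priority_flag.
Round 2 fires (ii), (viii), giving exempt_fee, enrolled_program.
Round 3 fires (i), giving identity_verified.
Round 4 fires (iii), (v), giving age_verified, tax_filed.
age_verified first appears in round 4.

4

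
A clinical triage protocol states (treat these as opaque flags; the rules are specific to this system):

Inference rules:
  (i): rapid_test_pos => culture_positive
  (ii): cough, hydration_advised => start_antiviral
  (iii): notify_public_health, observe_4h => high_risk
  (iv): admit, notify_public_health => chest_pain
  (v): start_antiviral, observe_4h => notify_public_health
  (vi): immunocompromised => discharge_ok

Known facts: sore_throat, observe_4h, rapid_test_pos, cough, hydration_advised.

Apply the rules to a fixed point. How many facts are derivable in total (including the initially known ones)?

Round 1 — (i), (ii), derive culture_positive, start_antiviral.
Round 2 — (v), derive notify_public_health.
Round 3 — (iii), derive high_risk.
Closure: {cough, culture_positive, high_risk, hydration_advised, notify_public_health, observe_4h, rapid_test_pos, sore_throat, start_antiviral} — 9 facts.

9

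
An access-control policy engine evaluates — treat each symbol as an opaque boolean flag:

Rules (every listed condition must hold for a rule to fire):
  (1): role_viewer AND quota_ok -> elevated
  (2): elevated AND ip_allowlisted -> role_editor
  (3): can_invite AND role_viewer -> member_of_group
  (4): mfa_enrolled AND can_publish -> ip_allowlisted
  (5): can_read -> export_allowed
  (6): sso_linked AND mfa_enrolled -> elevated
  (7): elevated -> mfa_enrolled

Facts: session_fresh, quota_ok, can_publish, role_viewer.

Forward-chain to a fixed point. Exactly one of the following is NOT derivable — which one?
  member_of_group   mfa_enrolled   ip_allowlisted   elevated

member_of_group

[1] (1) [role_viewer AND quota_ok -> elevated]. ⇒ new: elevated.
[2] (7) [elevated -> mfa_enrolled]. ⇒ new: mfa_enrolled.
[3] (4) [mfa_enrolled AND can_publish -> ip_allowlisted]. ⇒ new: ip_allowlisted.
[4] (2) [elevated AND ip_allowlisted -> role_editor]. ⇒ new: role_editor.
Derived: mfa_enrolled (round 2), elevated (round 1), ip_allowlisted (round 3). member_of_group never appears in any round.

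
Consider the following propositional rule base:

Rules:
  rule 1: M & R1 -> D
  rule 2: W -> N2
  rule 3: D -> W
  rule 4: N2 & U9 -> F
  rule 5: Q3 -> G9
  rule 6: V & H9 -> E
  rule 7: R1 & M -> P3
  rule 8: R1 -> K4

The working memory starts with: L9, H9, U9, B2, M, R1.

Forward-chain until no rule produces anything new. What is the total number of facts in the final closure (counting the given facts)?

[1] rule 1 [M & R1 -> D]; rule 7 [R1 & M -> P3]; rule 8 [R1 -> K4]. ⇒ new: D, P3, K4.
[2] rule 3 [D -> W]. ⇒ new: W.
[3] rule 2 [W -> N2]. ⇒ new: N2.
[4] rule 4 [N2 & U9 -> F]. ⇒ new: F.
Closure: {B2, D, F, H9, K4, L9, M, N2, P3, R1, U9, W} — 12 facts.

12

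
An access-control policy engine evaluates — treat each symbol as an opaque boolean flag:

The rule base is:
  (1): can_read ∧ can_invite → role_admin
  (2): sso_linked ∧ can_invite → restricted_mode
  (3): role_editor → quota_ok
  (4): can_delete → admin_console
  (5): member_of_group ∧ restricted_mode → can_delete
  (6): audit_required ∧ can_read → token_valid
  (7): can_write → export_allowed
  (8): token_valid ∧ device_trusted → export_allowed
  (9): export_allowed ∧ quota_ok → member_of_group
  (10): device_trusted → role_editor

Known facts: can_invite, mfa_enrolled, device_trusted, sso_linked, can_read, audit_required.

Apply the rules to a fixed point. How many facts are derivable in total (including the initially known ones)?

15

Round 1: (1) [can_read ∧ can_invite → role_admin]; (2) [sso_linked ∧ can_invite → restricted_mode]; (6) [audit_required ∧ can_read → token_valid]; (10) [device_trusted → role_editor]. New: role_admin, restricted_mode, token_valid, role_editor.
Round 2: (3) [role_editor → quota_ok]; (8) [token_valid ∧ device_trusted → export_allowed]. New: quota_ok, export_allowed.
Round 3: (9) [export_allowed ∧ quota_ok → member_of_group]. New: member_of_group.
Round 4: (5) [member_of_group ∧ restricted_mode → can_delete]. New: can_delete.
Round 5: (4) [can_delete → admin_console]. New: admin_console.
Closure: {admin_console, audit_required, can_delete, can_invite, can_read, device_trusted, export_allowed, member_of_group, mfa_enrolled, quota_ok, restricted_mode, role_admin, role_editor, sso_linked, token_valid} — 15 facts.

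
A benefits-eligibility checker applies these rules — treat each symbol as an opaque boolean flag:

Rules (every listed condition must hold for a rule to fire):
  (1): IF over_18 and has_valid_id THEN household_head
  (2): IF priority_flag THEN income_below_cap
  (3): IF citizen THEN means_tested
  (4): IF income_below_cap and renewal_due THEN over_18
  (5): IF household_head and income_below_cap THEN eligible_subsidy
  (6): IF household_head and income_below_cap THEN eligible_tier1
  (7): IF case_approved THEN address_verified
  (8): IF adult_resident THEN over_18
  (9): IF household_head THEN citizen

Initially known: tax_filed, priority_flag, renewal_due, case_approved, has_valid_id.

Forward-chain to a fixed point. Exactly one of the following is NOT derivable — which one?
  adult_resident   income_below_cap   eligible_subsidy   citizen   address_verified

Round 1 fires (2), (7), giving income_below_cap, address_verified.
Round 2 fires (4), giving over_18.
Round 3 fires (1), giving household_head.
Round 4 fires (5), (6), (9), giving eligible_subsidy, eligible_tier1, citizen.
Round 5 fires (3), giving means_tested.
Derived: address_verified (round 1), income_below_cap (round 1), eligible_subsidy (round 4), citizen (round 4). adult_resident never appears in any round.

adult_resident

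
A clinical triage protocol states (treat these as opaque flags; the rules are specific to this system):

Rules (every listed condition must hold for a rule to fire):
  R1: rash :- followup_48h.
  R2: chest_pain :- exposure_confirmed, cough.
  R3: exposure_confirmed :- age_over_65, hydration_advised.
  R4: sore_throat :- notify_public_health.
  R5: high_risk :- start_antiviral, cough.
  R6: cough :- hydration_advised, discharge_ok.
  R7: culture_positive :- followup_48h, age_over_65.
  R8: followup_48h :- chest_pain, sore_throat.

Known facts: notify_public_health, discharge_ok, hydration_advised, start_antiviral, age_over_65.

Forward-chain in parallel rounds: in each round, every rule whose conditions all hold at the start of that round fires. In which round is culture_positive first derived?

Round 1 fires R3, R4, R6, giving exposure_confirmed, sore_throat, cough.
Round 2 fires R2, R5, giving chest_pain, high_risk.
Round 3 fires R8, giving followup_48h.
Round 4 fires R1, R7, giving rash, culture_positive.
culture_positive first appears in round 4.

4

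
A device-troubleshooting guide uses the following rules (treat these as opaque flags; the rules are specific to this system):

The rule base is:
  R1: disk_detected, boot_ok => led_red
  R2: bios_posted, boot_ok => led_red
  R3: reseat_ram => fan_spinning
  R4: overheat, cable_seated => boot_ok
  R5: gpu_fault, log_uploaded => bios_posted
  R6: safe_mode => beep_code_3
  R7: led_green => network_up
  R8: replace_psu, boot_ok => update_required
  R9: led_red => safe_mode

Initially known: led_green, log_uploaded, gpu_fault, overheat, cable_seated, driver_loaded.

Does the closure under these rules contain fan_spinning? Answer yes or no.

Round 1: R4 [overheat, cable_seated => boot_ok]; R5 [gpu_fault, log_uploaded => bios_posted]; R7 [led_green => network_up]. New: boot_ok, bios_posted, network_up.
Round 2: R2 [bios_posted, boot_ok => led_red]. New: led_red.
Round 3: R9 [led_red => safe_mode]. New: safe_mode.
Round 4: R6 [safe_mode => beep_code_3]. New: beep_code_3.
Fixed point reached. fan_spinning is concluded only by R3; R3 needs reseat_ram (never derived).

no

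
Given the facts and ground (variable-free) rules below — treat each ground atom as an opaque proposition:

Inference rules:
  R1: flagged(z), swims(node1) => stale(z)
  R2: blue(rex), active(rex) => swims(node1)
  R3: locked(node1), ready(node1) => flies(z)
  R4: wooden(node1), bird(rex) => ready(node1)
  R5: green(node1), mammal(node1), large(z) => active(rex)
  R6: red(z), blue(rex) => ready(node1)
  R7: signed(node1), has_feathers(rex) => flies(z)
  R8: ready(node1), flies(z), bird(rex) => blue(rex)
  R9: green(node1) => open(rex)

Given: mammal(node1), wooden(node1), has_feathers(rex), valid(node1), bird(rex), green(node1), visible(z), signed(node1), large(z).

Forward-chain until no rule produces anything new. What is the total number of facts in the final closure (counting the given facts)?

15

Round 1 — R4, R5, R7, R9, derive ready(node1), active(rex), flies(z), open(rex).
Round 2 — R8, derive blue(rex).
Round 3 — R2, derive swims(node1).
Closure: {active(rex), bird(rex), blue(rex), flies(z), green(node1), has_feathers(rex), large(z), mammal(node1), open(rex), ready(node1), signed(node1), swims(node1), valid(node1), visible(z), wooden(node1)} — 15 facts.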